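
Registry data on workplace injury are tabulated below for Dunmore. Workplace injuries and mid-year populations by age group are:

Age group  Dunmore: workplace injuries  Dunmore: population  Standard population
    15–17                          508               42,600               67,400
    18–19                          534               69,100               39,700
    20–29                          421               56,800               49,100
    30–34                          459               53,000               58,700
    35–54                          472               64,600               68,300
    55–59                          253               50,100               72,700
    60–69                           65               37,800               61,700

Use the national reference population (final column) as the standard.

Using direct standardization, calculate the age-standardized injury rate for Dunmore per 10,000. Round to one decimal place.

70.8

Age-specific rates per 10,000 for Dunmore: 119.25, 77.28, 74.12, 86.60, 73.07, 50.50, 17.20.
Standard total = 417,600; weights = 0.1614, 0.0951, 0.1176, 0.1406, 0.1636, 0.1741, 0.1477.
Standardized rate: 0.1614×119.25 + 0.0951×77.28 + 0.1176×74.12 + 0.1406×86.60 + 0.1636×73.07 + 0.1741×50.50 + 0.1477×17.20 = 70.7636 per 10,000.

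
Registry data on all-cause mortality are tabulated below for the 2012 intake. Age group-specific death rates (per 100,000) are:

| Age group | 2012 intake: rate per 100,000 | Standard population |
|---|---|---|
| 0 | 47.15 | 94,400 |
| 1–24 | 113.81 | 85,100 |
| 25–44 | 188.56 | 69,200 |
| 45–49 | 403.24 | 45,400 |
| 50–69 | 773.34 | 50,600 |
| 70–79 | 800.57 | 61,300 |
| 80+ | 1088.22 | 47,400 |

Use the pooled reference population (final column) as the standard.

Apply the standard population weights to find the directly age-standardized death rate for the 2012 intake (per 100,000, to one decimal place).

Standard total = 453,400; weights = 0.2082, 0.1877, 0.1526, 0.1001, 0.1116, 0.1352, 0.1045.
Standardized rate: 0.2082×47.15 + 0.1877×113.81 + 0.1526×188.56 + 0.1001×403.24 + 0.1116×773.34 + 0.1352×800.57 + 0.1045×1088.22 = 408.6440 per 100,000.

408.6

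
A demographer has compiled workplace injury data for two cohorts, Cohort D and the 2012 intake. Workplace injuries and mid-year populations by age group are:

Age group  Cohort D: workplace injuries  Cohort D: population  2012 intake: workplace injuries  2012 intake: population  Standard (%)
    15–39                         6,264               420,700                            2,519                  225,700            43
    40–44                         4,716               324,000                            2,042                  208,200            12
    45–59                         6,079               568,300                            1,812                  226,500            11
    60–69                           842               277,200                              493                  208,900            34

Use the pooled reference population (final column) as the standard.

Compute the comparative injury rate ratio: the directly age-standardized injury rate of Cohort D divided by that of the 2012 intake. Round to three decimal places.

1.353

Age-specific rates per 10,000 for Cohort D: 148.89, 145.56, 106.97, 30.38.
For the 2012 intake: 111.61, 98.08, 80.00, 23.60.
Standard weights: 0.43, 0.12, 0.11, 0.34.
Cohort D: 0.4300×148.89 + 0.1200×145.56 + 0.1100×106.97 + 0.3400×30.38 = 103.5854 per 10,000.
The 2012 intake: 0.4300×111.61 + 0.1200×98.08 + 0.1100×80.00 + 0.3400×23.60 = 76.5850 per 10,000.
Ratio = 103.5854 ÷ 76.5850 = 1.35256.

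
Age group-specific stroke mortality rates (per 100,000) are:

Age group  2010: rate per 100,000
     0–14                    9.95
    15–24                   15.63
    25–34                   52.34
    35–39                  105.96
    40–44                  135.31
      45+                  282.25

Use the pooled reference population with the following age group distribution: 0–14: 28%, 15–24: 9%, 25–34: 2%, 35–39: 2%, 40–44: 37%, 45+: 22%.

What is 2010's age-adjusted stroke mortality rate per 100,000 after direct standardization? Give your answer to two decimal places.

119.52

Standard weights: 0.28, 0.09, 0.02, 0.02, 0.37, 0.22.
Standardized rate: 0.2800×9.95 + 0.0900×15.63 + 0.0200×52.34 + 0.0200×105.96 + 0.3700×135.31 + 0.2200×282.25 = 119.5184 per 100,000.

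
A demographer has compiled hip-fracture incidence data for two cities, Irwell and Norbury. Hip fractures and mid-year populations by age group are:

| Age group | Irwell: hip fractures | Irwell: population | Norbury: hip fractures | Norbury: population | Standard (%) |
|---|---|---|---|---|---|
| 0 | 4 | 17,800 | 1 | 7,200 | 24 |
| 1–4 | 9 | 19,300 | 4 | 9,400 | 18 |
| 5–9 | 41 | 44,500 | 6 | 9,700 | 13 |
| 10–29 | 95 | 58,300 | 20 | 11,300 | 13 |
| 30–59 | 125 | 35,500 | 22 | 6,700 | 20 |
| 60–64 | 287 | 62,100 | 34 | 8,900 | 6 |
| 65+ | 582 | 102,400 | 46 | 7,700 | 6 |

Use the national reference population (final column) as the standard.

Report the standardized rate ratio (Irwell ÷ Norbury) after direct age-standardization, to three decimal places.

Age-specific rates per 100,000 for Irwell: 22.47, 46.63, 92.13, 162.95, 352.11, 462.16, 568.36.
For Norbury: 13.89, 42.55, 61.86, 176.99, 328.36, 382.02, 597.40.
Standard weights: 0.24, 0.18, 0.13, 0.13, 0.20, 0.06, 0.06.
Irwell: 0.2400×22.47 + 0.1800×46.63 + 0.1300×92.13 + 0.1300×162.95 + 0.2000×352.11 + 0.0600×462.16 + 0.0600×568.36 = 179.2017 per 100,000.
Norbury: 0.2400×13.89 + 0.1800×42.55 + 0.1300×61.86 + 0.1300×176.99 + 0.2000×328.36 + 0.0600×382.02 + 0.0600×597.40 = 166.4801 per 100,000.
Ratio = 179.2017 ÷ 166.4801 = 1.07641.

1.076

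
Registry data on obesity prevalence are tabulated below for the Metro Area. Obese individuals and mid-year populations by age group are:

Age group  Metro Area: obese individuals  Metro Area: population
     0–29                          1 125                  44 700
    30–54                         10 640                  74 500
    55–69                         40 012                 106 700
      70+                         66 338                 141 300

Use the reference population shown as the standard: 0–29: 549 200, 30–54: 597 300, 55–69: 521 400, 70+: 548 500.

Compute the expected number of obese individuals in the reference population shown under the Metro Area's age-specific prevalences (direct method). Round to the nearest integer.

Age-specific rates per 1 000 for the Metro Area: 25.168, 142.819, 374.995, 469.483.
Expected obese individuals = Σ (standard pop × age-specific rate ÷ 1 000)
= 549 200×25.168/1 000 + 597 300×142.819/1 000 + 521 400×374.995/1 000 + 548 500×469.483/1 000
= 13822.15 + 85305.66 + 195522.56 + 257511.63 = 552162.00.

552162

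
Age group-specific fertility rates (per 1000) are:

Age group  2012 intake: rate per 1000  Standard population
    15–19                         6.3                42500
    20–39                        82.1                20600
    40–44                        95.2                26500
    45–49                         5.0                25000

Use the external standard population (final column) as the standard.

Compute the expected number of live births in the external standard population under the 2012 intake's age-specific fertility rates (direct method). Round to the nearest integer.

4607

Expected live births = Σ (standard pop × age-specific rate ÷ 1000)
= 42500×6.3/1000 + 20600×82.1/1000 + 26500×95.2/1000 + 25000×5.0/1000
= 267.75 + 1691.26 + 2522.80 + 125.00 = 4606.81.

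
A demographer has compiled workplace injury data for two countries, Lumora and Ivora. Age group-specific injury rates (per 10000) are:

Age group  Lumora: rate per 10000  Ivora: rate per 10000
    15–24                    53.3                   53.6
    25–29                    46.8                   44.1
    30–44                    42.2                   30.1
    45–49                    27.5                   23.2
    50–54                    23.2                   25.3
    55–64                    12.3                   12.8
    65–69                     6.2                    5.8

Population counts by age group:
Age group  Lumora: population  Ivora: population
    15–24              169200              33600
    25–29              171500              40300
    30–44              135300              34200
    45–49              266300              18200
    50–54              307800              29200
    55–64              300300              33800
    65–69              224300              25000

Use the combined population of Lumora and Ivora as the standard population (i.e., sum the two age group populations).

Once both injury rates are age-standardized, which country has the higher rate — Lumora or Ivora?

Lumora

Combined standard total = 1789000; weights = 0.1134, 0.1184, 0.0947, 0.1590, 0.1884, 0.1868, 0.1394.
Lumora: 0.1134×53.3 + 0.1184×46.8 + 0.0947×42.2 + 0.1590×27.5 + 0.1884×23.2 + 0.1868×12.3 + 0.1394×6.2 = 27.4855 per 10000.
Ivora: 0.1134×53.6 + 0.1184×44.1 + 0.0947×30.1 + 0.1590×23.2 + 0.1884×25.3 + 0.1868×12.8 + 0.1394×5.8 = 25.8029 per 10000.
The crude rates (26.86 vs 29.61) would put Ivora higher, but that reflects its age composition; once standardized to a common age structure, Lumora has the higher underlying rate.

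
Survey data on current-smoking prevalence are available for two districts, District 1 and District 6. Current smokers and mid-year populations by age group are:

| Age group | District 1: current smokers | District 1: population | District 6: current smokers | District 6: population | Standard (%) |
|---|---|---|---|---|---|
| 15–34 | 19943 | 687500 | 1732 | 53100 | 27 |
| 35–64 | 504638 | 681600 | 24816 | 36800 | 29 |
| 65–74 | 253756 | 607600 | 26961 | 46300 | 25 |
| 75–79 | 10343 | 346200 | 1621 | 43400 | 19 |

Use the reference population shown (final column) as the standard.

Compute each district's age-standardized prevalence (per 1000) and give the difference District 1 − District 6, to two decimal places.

Age-specific rates per 1000 for District 1: 29.008, 740.373, 417.637, 29.876.
For District 6: 32.618, 674.348, 582.311, 37.350.
Standard weights: 0.27, 0.29, 0.25, 0.19.
District 1: 0.2700×29.008 + 0.2900×740.373 + 0.2500×417.637 + 0.1900×29.876 = 332.6258 per 1000.
District 6: 0.2700×32.618 + 0.2900×674.348 + 0.2500×582.311 + 0.1900×37.350 = 357.0419 per 1000.
Difference = 332.6258 − 357.0419 = -24.4162.

-24.42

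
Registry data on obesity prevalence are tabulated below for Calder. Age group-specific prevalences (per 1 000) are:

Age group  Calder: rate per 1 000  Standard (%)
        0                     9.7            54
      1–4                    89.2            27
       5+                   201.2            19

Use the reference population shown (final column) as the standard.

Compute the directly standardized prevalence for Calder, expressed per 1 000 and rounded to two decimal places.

Standard weights: 0.54, 0.27, 0.19.
Standardized rate: 0.5400×9.7 + 0.2700×89.2 + 0.1900×201.2 = 67.5500 per 1 000.

67.55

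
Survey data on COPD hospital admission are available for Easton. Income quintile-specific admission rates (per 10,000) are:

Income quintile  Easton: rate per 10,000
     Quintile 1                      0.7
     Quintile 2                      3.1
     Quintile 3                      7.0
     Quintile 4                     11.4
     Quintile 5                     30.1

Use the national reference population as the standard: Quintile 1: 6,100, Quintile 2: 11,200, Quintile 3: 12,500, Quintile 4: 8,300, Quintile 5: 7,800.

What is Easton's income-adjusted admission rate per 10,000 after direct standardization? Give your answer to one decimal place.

9.9

Standard total = 45,900; weights = 0.1329, 0.2440, 0.2723, 0.1808, 0.1699.
Standardized rate: 0.1329×0.7 + 0.2440×3.1 + 0.2723×7.0 + 0.1808×11.4 + 0.1699×30.1 = 9.9322 per 10,000.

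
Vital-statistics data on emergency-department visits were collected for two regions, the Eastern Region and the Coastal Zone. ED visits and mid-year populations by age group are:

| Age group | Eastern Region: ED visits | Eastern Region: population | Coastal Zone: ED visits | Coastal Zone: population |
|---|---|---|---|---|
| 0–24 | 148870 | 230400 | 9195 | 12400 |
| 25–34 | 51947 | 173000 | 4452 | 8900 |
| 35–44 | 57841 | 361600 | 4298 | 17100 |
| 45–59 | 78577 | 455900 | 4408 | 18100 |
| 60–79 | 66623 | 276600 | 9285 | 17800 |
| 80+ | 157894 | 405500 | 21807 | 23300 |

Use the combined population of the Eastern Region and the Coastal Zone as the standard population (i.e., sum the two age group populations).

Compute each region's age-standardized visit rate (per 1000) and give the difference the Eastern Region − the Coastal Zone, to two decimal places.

Age-specific rates per 1000 for the Eastern Region: 646.137, 300.272, 159.959, 172.356, 240.864, 389.381.
For the Coastal Zone: 741.532, 500.225, 251.345, 243.536, 521.629, 935.923.
Combined standard total = 2000600; weights = 0.1214, 0.0909, 0.1893, 0.2369, 0.1472, 0.2143.
The Eastern Region: 0.1214×646.137 + 0.0909×300.272 + 0.1893×159.959 + 0.2369×172.356 + 0.1472×240.864 + 0.2143×389.381 = 295.7370 per 1000.
The Coastal Zone: 0.1214×741.532 + 0.0909×500.225 + 0.1893×251.345 + 0.2369×243.536 + 0.1472×521.629 + 0.2143×935.923 = 518.1179 per 1000.
Difference = 295.7370 − 518.1179 = -222.3809.

-222.38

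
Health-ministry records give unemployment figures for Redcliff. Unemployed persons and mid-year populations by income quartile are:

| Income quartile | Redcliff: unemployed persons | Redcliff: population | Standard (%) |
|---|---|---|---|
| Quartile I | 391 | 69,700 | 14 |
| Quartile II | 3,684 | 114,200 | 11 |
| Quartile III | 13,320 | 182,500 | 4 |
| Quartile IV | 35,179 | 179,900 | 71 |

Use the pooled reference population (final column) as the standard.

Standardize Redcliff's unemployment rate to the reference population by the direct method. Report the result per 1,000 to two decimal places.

Income-specific rates per 1,000 for Redcliff: 5.610, 32.259, 72.986, 195.548.
Standard weights: 0.14, 0.11, 0.04, 0.71.
Standardized rate: 0.1400×5.610 + 0.1100×32.259 + 0.0400×72.986 + 0.7100×195.548 = 146.0921 per 1,000.

146.09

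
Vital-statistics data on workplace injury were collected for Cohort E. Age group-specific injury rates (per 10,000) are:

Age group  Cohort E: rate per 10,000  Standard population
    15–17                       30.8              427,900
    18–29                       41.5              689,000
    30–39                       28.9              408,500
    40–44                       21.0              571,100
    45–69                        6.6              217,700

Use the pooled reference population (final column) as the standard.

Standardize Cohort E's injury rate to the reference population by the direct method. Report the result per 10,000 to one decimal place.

29.0

Standard total = 2,314,200; weights = 0.1849, 0.2977, 0.1765, 0.2468, 0.0941.
Standardized rate: 0.1849×30.8 + 0.2977×41.5 + 0.1765×28.9 + 0.2468×21.0 + 0.0941×6.6 = 28.9553 per 10,000.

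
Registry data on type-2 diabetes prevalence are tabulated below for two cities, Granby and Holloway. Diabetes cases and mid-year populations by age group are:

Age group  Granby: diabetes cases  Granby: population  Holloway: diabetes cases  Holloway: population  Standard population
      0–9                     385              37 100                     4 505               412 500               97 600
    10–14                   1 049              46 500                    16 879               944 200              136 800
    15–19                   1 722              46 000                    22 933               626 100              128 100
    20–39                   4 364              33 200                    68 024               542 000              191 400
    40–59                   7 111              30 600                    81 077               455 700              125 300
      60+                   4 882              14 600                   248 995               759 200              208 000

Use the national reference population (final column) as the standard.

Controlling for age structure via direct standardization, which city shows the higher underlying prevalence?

Age-specific rates per 1 000 for Granby: 10.377, 22.559, 37.435, 131.446, 232.386, 334.384.
For Holloway: 10.921, 17.877, 36.628, 125.506, 177.917, 327.970.
Standard total = 887 200; weights = 0.1100, 0.1542, 0.1444, 0.2157, 0.1412, 0.2344.
Granby: 0.1100×10.377 + 0.1542×22.559 + 0.1444×37.435 + 0.2157×131.446 + 0.1412×232.386 + 0.2344×334.384 = 149.5973 per 1 000.
Holloway: 0.1100×10.921 + 0.1542×17.877 + 0.1444×36.628 + 0.2157×125.506 + 0.1412×177.917 + 0.2344×327.970 = 138.3410 per 1 000.
The crude rates (93.81 vs 118.30) would put Holloway higher, but that reflects its age composition; once standardized to a common age structure, Granby has the higher underlying rate.

Granby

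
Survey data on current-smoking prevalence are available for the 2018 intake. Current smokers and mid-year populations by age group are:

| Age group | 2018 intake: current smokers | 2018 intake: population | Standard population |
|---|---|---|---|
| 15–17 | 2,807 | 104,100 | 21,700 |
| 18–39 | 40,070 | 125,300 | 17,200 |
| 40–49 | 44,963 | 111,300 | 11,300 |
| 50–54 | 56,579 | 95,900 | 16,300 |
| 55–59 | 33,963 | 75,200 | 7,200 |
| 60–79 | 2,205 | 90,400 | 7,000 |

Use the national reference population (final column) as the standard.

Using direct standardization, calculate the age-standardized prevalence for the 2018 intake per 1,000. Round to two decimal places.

293.55

Age-specific rates per 1,000 for the 2018 intake: 26.964, 319.792, 403.980, 589.979, 451.636, 24.392.
Standard total = 80,700; weights = 0.2689, 0.2131, 0.1400, 0.2020, 0.0892, 0.0867.
Standardized rate: 0.2689×26.964 + 0.2131×319.792 + 0.1400×403.980 + 0.2020×589.979 + 0.0892×451.636 + 0.0867×24.392 = 293.5528 per 1,000.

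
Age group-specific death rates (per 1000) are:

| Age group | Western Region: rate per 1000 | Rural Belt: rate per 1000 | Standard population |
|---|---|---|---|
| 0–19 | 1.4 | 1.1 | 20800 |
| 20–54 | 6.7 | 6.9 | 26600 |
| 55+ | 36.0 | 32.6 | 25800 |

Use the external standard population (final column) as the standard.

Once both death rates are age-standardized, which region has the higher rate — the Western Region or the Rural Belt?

Western Region

Standard total = 73200; weights = 0.2842, 0.3634, 0.3525.
The Western Region: 0.2842×1.4 + 0.3634×6.7 + 0.3525×36.0 = 15.5210 per 1000.
The Rural Belt: 0.2842×1.1 + 0.3634×6.9 + 0.3525×32.6 = 14.3101 per 1000.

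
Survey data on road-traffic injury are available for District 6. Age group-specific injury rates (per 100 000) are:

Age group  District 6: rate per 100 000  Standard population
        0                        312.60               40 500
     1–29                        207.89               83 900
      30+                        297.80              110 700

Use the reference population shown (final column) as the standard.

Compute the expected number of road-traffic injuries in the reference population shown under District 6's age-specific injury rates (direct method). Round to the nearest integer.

631

Expected road-traffic injuries = Σ (standard pop × age-specific rate ÷ 100 000)
= 40 500×312.60/100 000 + 83 900×207.89/100 000 + 110 700×297.80/100 000
= 126.60 + 174.42 + 329.66 = 630.69.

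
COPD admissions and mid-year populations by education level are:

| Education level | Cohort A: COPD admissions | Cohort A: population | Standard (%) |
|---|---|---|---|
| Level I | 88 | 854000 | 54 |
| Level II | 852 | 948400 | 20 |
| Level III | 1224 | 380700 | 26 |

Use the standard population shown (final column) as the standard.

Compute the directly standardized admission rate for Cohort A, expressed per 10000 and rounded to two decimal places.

Education-specific rates per 10000 for Cohort A: 1.03, 8.98, 32.15.
Standard weights: 0.54, 0.20, 0.26.
Standardized rate: 0.5400×1.03 + 0.2000×8.98 + 0.2600×32.15 = 10.7125 per 10000.

10.71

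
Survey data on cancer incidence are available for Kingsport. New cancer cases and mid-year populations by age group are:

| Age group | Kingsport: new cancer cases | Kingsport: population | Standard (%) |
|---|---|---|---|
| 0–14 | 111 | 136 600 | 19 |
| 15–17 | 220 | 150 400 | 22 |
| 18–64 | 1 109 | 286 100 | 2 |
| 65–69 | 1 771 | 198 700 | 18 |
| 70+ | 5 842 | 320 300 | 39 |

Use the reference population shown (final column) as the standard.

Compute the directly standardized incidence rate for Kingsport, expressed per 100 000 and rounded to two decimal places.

927.13

Age-specific rates per 100 000 for Kingsport: 81.26, 146.28, 387.63, 891.29, 1823.92.
Standard weights: 0.19, 0.22, 0.02, 0.18, 0.39.
Standardized rate: 0.1900×81.26 + 0.2200×146.28 + 0.0200×387.63 + 0.1800×891.29 + 0.3900×1823.92 = 927.1323 per 100 000.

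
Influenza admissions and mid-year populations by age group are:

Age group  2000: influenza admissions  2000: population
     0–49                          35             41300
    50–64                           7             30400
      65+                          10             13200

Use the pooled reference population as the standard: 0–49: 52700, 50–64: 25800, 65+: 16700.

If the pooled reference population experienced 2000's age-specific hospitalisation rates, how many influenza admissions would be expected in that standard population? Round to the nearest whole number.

Age-specific rates per 100000 for 2000: 84.75, 23.03, 75.76.
Expected influenza admissions = Σ (standard pop × age-specific rate ÷ 100000)
= 52700×84.75/100000 + 25800×23.03/100000 + 16700×75.76/100000
= 44.66 + 5.94 + 12.65 = 63.25.

63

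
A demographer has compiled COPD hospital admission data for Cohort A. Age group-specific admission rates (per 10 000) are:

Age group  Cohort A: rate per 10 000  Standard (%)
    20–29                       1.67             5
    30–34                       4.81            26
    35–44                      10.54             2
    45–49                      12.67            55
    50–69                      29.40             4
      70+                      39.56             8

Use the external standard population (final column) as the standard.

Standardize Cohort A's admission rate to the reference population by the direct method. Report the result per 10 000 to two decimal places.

12.85

Standard weights: 0.05, 0.26, 0.02, 0.55, 0.04, 0.08.
Standardized rate: 0.0500×1.67 + 0.2600×4.81 + 0.0200×10.54 + 0.5500×12.67 + 0.0400×29.40 + 0.0800×39.56 = 12.8542 per 10 000.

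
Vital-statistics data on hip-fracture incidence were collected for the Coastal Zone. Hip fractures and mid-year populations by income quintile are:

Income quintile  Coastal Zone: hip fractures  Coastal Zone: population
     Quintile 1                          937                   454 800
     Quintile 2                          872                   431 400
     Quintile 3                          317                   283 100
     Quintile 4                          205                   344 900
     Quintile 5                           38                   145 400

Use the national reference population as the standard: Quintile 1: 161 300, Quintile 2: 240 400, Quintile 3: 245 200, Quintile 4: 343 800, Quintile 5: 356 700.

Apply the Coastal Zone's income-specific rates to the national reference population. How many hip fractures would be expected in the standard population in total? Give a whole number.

Income-specific rates per 100 000 for the Coastal Zone: 206.02, 202.13, 111.97, 59.44, 26.13.
Expected hip fractures = Σ (standard pop × income-specific rate ÷ 100 000)
= 161 300×206.02/100 000 + 240 400×202.13/100 000 + 245 200×111.97/100 000 + 343 800×59.44/100 000 + 356 700×26.13/100 000
= 332.32 + 485.93 + 274.56 + 204.35 + 93.22 = 1390.38.

1390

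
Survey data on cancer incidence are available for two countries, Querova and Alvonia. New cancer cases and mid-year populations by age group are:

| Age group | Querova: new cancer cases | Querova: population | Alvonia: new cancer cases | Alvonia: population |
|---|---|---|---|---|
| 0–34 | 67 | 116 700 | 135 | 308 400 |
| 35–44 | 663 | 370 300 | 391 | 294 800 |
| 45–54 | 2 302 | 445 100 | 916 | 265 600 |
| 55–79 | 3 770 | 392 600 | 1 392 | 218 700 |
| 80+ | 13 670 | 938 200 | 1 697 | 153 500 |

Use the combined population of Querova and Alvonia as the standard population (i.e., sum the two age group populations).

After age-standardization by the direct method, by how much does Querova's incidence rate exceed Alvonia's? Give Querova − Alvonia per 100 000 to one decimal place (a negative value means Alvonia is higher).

211.4

Age-specific rates per 100 000 for Querova: 57.41, 179.04, 517.19, 960.26, 1457.05.
For Alvonia: 43.77, 132.63, 344.88, 636.49, 1105.54.
Combined standard total = 3 503 900; weights = 0.1213, 0.1898, 0.2028, 0.1745, 0.3116.
Querova: 0.1213×57.41 + 0.1898×179.04 + 0.2028×517.19 + 0.1745×960.26 + 0.3116×1457.05 = 767.3505 per 100 000.
Alvonia: 0.1213×43.77 + 0.1898×132.63 + 0.2028×344.88 + 0.1745×636.49 + 0.3116×1105.54 = 555.9316 per 100 000.
Difference = 767.3505 − 555.9316 = 211.4189.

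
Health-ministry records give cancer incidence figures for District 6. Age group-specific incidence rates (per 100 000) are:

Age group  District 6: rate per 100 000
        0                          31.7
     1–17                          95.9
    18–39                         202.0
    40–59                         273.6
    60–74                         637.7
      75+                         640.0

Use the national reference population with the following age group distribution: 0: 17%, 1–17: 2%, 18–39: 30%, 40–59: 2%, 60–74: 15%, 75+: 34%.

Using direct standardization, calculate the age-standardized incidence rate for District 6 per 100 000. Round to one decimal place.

386.6

Standard weights: 0.17, 0.02, 0.30, 0.02, 0.15, 0.34.
Standardized rate: 0.1700×31.7 + 0.0200×95.9 + 0.3000×202.0 + 0.0200×273.6 + 0.1500×637.7 + 0.3400×640.0 = 386.6340 per 100 000.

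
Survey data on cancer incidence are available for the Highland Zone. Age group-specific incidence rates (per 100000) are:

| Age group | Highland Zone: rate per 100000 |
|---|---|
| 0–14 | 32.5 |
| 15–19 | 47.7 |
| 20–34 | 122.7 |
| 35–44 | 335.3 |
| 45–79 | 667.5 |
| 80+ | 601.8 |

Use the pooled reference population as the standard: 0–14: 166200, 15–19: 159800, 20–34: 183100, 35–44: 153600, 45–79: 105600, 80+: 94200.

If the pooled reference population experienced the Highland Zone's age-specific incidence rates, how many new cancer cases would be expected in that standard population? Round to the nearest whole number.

2142

Expected new cancer cases = Σ (standard pop × age-specific rate ÷ 100000)
= 166200×32.5/100000 + 159800×47.7/100000 + 183100×122.7/100000 + 153600×335.3/100000 + 105600×667.5/100000 + 94200×601.8/100000
= 54.02 + 76.22 + 224.66 + 515.02 + 704.88 + 566.90 = 2141.70.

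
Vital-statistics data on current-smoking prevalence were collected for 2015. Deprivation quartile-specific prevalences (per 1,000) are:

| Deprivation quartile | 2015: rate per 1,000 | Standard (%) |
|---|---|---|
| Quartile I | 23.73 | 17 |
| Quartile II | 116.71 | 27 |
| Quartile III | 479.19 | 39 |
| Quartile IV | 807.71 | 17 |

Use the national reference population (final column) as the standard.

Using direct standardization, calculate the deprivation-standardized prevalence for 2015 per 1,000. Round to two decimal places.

359.74

Standard weights: 0.17, 0.27, 0.39, 0.17.
Standardized rate: 0.1700×23.73 + 0.2700×116.71 + 0.3900×479.19 + 0.1700×807.71 = 359.7406 per 1,000.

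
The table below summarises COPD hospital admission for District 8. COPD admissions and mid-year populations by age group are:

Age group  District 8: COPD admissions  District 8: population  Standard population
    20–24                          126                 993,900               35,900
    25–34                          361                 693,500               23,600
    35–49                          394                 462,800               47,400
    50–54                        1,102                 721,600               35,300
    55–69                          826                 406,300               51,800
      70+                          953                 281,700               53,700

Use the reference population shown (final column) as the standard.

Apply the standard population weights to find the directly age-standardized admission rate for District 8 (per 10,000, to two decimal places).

16.07

Age-specific rates per 10,000 for District 8: 1.27, 5.21, 8.51, 15.27, 20.33, 33.83.
Standard total = 247,700; weights = 0.1449, 0.0953, 0.1914, 0.1425, 0.2091, 0.2168.
Standardized rate: 0.1449×1.27 + 0.0953×5.21 + 0.1914×8.51 + 0.1425×15.27 + 0.2091×20.33 + 0.2168×33.83 = 16.0709 per 10,000.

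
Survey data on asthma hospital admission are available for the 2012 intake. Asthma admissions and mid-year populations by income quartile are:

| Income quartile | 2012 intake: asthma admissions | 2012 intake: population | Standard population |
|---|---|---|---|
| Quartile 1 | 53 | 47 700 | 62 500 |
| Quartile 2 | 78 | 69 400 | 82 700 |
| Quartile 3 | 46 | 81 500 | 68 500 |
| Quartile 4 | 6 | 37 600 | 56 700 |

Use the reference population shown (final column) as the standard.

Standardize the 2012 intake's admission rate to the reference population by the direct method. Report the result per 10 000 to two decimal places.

Income-specific rates per 10 000 for the 2012 intake: 11.11, 11.24, 5.64, 1.60.
Standard total = 270 400; weights = 0.2311, 0.3058, 0.2533, 0.2097.
Standardized rate: 0.2311×11.11 + 0.3058×11.24 + 0.2533×5.64 + 0.2097×1.60 = 7.7701 per 10 000.

7.77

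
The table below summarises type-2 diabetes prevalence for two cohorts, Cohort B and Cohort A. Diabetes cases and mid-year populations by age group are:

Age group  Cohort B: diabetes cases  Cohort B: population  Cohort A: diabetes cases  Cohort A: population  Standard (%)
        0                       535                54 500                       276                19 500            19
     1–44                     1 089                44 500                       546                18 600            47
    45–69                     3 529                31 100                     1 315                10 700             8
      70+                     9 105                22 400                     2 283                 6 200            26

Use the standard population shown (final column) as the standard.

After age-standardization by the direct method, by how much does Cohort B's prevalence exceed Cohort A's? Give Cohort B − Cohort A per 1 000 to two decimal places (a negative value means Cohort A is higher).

6.07

Age-specific rates per 1 000 for Cohort B: 9.817, 24.472, 113.473, 406.473.
For Cohort A: 14.154, 29.355, 122.897, 368.226.
Standard weights: 0.19, 0.47, 0.08, 0.26.
Cohort B: 0.1900×9.817 + 0.4700×24.472 + 0.0800×113.473 + 0.2600×406.473 = 128.1278 per 1 000.
Cohort A: 0.1900×14.154 + 0.4700×29.355 + 0.0800×122.897 + 0.2600×368.226 = 122.0565 per 1 000.
Difference = 128.1278 − 122.0565 = 6.0713.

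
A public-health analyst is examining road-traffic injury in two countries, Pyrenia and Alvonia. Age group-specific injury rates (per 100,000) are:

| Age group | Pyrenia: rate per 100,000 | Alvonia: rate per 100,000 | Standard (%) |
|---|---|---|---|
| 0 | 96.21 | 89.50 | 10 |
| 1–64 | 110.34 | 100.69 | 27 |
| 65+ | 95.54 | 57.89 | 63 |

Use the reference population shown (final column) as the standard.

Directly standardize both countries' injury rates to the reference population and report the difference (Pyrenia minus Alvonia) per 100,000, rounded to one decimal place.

Standard weights: 0.10, 0.27, 0.63.
Pyrenia: 0.1000×96.21 + 0.2700×110.34 + 0.6300×95.54 = 99.6030 per 100,000.
Alvonia: 0.1000×89.50 + 0.2700×100.69 + 0.6300×57.89 = 72.6070 per 100,000.
Difference = 99.6030 − 72.6070 = 26.9960.

27.0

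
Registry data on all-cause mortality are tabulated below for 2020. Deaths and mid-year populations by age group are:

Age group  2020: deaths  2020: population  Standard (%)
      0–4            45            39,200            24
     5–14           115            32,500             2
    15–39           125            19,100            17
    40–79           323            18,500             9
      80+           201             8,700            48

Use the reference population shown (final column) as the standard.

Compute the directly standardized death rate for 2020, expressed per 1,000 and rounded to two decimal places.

14.12

Age-specific rates per 1,000 for 2020: 1.148, 3.538, 6.545, 17.459, 23.103.
Standard weights: 0.24, 0.02, 0.17, 0.09, 0.48.
Standardized rate: 0.2400×1.148 + 0.0200×3.538 + 0.1700×6.545 + 0.0900×17.459 + 0.4800×23.103 = 14.1199 per 1,000.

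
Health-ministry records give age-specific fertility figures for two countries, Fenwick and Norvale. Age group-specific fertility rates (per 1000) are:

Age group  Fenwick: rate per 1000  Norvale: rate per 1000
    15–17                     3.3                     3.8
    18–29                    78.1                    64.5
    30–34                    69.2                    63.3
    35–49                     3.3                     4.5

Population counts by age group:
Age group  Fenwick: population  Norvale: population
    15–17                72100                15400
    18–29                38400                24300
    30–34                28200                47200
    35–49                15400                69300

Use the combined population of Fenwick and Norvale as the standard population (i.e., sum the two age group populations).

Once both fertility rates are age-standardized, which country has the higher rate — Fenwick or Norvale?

Combined standard total = 310300; weights = 0.2820, 0.2021, 0.2430, 0.2730.
Fenwick: 0.2820×3.3 + 0.2021×78.1 + 0.2430×69.2 + 0.2730×3.3 = 34.4274 per 1000.
Norvale: 0.2820×3.8 + 0.2021×64.5 + 0.2430×63.3 + 0.2730×4.5 = 30.7142 per 1000.

Fenwick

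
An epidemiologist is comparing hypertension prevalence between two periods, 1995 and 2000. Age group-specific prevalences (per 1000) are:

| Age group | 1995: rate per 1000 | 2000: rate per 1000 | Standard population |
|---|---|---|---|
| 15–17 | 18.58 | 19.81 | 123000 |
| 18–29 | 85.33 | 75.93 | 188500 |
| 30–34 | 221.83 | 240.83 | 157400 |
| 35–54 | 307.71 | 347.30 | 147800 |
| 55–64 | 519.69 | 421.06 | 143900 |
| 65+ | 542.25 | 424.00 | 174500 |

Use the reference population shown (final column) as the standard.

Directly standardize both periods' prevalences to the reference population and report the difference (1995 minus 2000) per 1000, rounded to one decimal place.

29.5

Standard total = 935100; weights = 0.1315, 0.2016, 0.1683, 0.1581, 0.1539, 0.1866.
1995: 0.1315×18.58 + 0.2016×85.33 + 0.1683×221.83 + 0.1581×307.71 + 0.1539×519.69 + 0.1866×542.25 = 286.7839 per 1000.
2000: 0.1315×19.81 + 0.2016×75.93 + 0.1683×240.83 + 0.1581×347.30 + 0.1539×421.06 + 0.1866×424.00 = 257.2618 per 1000.
Difference = 286.7839 − 257.2618 = 29.5221.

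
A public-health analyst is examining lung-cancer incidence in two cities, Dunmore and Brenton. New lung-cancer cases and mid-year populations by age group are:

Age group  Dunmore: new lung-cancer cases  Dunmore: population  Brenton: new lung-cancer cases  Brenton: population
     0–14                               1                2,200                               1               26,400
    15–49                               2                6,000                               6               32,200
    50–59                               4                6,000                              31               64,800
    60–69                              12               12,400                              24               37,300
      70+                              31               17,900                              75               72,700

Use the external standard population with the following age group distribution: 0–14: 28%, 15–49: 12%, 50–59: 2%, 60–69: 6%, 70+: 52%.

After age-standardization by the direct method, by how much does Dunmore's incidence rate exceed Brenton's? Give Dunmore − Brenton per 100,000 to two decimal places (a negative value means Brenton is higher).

Age-specific rates per 100,000 for Dunmore: 45.45, 33.33, 66.67, 96.77, 173.18.
For Brenton: 3.79, 18.63, 47.84, 64.34, 103.16.
Standard weights: 0.28, 0.12, 0.02, 0.06, 0.52.
Dunmore: 0.2800×45.45 + 0.1200×33.33 + 0.0200×66.67 + 0.0600×96.77 + 0.5200×173.18 = 113.9229 per 100,000.
Brenton: 0.2800×3.79 + 0.1200×18.63 + 0.0200×47.84 + 0.0600×64.34 + 0.5200×103.16 = 61.7591 per 100,000.
Difference = 113.9229 − 61.7591 = 52.1638.

52.16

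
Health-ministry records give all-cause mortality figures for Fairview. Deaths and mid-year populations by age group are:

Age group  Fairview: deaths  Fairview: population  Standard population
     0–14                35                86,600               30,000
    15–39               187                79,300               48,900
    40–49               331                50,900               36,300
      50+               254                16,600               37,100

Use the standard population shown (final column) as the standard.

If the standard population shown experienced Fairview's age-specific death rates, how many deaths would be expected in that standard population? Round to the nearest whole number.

Age-specific rates per 100,000 for Fairview: 40.42, 235.81, 650.29, 1530.12.
Expected deaths = Σ (standard pop × age-specific rate ÷ 100,000)
= 30,000×40.42/100,000 + 48,900×235.81/100,000 + 36,300×650.29/100,000 + 37,100×1530.12/100,000
= 12.12 + 115.31 + 236.06 + 567.67 = 931.17.

931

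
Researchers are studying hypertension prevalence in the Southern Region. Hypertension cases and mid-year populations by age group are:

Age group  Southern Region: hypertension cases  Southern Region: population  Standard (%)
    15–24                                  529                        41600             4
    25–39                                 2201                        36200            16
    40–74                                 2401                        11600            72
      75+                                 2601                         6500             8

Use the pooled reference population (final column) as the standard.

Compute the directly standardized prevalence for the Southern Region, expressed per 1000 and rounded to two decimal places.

191.28

Age-specific rates per 1000 for the Southern Region: 12.716, 60.801, 206.983, 400.154.
Standard weights: 0.04, 0.16, 0.72, 0.08.
Standardized rate: 0.0400×12.716 + 0.1600×60.801 + 0.7200×206.983 + 0.0800×400.154 = 191.2767 per 1000.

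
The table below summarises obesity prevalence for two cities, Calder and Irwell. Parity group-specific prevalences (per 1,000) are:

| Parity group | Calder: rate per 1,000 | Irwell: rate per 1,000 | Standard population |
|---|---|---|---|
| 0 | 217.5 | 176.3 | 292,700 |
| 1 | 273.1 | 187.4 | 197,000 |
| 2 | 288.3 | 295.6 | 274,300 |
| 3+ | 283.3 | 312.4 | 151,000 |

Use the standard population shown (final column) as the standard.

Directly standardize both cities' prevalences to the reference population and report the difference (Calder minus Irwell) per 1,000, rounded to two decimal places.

Standard total = 915,000; weights = 0.3199, 0.2153, 0.2998, 0.1650.
Calder: 0.3199×217.5 + 0.2153×273.1 + 0.2998×288.3 + 0.1650×283.3 = 261.5540 per 1,000.
Irwell: 0.3199×176.3 + 0.2153×187.4 + 0.2998×295.6 + 0.1650×312.4 = 236.9140 per 1,000.
Difference = 261.5540 − 236.9140 = 24.6401.

24.64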